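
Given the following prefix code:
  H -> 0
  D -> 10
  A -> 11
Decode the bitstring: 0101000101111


Decoding step by step:
Bits 0 -> H
Bits 10 -> D
Bits 10 -> D
Bits 0 -> H
Bits 0 -> H
Bits 10 -> D
Bits 11 -> A
Bits 11 -> A


Decoded message: HDDHHDAA


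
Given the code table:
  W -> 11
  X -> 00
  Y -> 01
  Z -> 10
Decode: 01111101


Decoding:
01 -> Y
11 -> W
11 -> W
01 -> Y


Result: YWWY


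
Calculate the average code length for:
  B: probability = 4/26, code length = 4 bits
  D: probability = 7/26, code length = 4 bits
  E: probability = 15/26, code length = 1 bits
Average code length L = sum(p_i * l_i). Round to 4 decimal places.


Weighted contributions p_i * l_i:
  B: (4/26) * 4 = 16/26
  D: (7/26) * 4 = 28/26
  E: (15/26) * 1 = 15/26
Sum = (16 + 28 + 15)/26 = 59/26

L = 59/26 = 2.2692 bits/symbol


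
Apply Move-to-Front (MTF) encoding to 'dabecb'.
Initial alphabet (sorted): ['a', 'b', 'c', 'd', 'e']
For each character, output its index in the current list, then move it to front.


MTF encoding:
'd': index 3 in ['a', 'b', 'c', 'd', 'e'] -> ['d', 'a', 'b', 'c', 'e']
'a': index 1 in ['d', 'a', 'b', 'c', 'e'] -> ['a', 'd', 'b', 'c', 'e']
'b': index 2 in ['a', 'd', 'b', 'c', 'e'] -> ['b', 'a', 'd', 'c', 'e']
'e': index 4 in ['b', 'a', 'd', 'c', 'e'] -> ['e', 'b', 'a', 'd', 'c']
'c': index 4 in ['e', 'b', 'a', 'd', 'c'] -> ['c', 'e', 'b', 'a', 'd']
'b': index 2 in ['c', 'e', 'b', 'a', 'd'] -> ['b', 'c', 'e', 'a', 'd']


Output: [3, 1, 2, 4, 4, 2]


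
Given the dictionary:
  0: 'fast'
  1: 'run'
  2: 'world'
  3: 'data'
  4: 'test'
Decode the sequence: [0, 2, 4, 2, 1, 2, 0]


Look up each index in the dictionary:
  0 -> 'fast'
  2 -> 'world'
  4 -> 'test'
  2 -> 'world'
  1 -> 'run'
  2 -> 'world'
  0 -> 'fast'

Decoded: "fast world test world run world fast"


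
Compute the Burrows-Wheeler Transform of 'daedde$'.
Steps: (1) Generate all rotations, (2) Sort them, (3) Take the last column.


Rotations (sorted):
  0: $daedde -> last char: e
  1: aedde$d -> last char: d
  2: daedde$ -> last char: $
  3: dde$dae -> last char: e
  4: de$daed -> last char: d
  5: e$daedd -> last char: d
  6: edde$da -> last char: a


BWT = ed$edda


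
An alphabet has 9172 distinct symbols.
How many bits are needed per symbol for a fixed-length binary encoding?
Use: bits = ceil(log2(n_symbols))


log2(9172) = 13.163
Bracket: 2^13 = 8192 < 9172 <= 2^14 = 16384
So ceil(log2(9172)) = 14

bits = ceil(log2(9172)) = ceil(13.163) = 14 bits


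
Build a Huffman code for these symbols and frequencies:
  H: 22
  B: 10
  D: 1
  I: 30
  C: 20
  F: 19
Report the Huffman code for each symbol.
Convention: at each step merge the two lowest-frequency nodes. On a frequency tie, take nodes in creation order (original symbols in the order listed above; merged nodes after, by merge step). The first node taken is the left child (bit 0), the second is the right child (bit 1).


Huffman tree construction:
Step 1: Merge D(1) + B(10) = 11
Step 2: Merge (D+B)(11) + F(19) = 30
Step 3: Merge C(20) + H(22) = 42
Step 4: Merge I(30) + ((D+B)+F)(30) = 60
Step 5: Merge (C+H)(42) + (I+((D+B)+F))(60) = 102
Read each symbol's code off the tree from the root (left child = 0, right child = 1).

Codes:
  H: 01 (length 2)
  B: 1101 (length 4)
  D: 1100 (length 4)
  I: 10 (length 2)
  C: 00 (length 2)
  F: 111 (length 3)
Average code length: 245/102 = 2.4020 bits/symbol


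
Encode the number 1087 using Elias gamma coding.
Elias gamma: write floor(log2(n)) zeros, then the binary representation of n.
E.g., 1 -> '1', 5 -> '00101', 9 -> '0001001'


num_bits = floor(log2(1087)) + 1 = 11
leading_zeros = num_bits - 1 = 10
binary(1087) = 10000111111

Elias gamma(1087) = '0000000000' + '10000111111' = 000000000010000111111 (21 bits)


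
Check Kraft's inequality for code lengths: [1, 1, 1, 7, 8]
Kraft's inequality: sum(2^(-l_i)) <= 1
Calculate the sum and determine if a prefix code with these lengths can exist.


Sum = 2^(-1) + 2^(-1) + 2^(-1) + 2^(-7) + 2^(-8)
    = 0.5 + 0.5 + 0.5 + 0.0078125 + 0.00390625
    = 387/256 = 1.51171875
Since 1.51171875 > 1, Kraft's inequality is NOT satisfied.
A prefix code with these lengths CANNOT exist.

Kraft sum = 1.51171875. Not satisfied.


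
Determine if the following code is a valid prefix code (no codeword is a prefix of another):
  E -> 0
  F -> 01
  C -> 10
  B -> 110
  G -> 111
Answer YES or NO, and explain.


Checking each pair (does one codeword prefix another?):
  E='0' vs F='01': prefix -- VIOLATION

NO -- this is NOT a valid prefix code. E (0) is a prefix of F (01).


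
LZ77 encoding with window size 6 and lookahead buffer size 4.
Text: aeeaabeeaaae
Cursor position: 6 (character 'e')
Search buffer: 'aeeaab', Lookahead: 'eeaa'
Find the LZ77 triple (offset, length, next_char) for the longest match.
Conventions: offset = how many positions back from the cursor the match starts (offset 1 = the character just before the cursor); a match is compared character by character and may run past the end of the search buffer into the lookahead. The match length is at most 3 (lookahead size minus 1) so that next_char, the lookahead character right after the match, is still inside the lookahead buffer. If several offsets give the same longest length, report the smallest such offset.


Try each offset into the search buffer:
  offset=1 (pos 5, char 'b'): match length 0
  offset=2 (pos 4, char 'a'): match length 0
  offset=3 (pos 3, char 'a'): match length 0
  offset=4 (pos 2, char 'e'): match length 1
  offset=5 (pos 1, char 'e'): match length 3
  offset=6 (pos 0, char 'a'): match length 0
Longest match has length 3 at offset 5.
next_char = character at position 6 + 3 = 9 -> 'a'

Best match: offset=5, length=3 (matching 'eea' starting at position 1)
LZ77 triple: (5, 3, 'a')


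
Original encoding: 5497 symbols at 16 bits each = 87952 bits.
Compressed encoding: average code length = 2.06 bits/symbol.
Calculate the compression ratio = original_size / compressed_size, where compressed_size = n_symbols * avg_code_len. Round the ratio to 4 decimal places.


original_size = n_symbols * orig_bits = 5497 * 16 = 87952 bits
compressed_size = n_symbols * avg_code_len = 5497 * 2.06 = 11323.82 bits
ratio = original_size / compressed_size = 87952 / 11323.82 = 7.767

Compression ratio = 7.767


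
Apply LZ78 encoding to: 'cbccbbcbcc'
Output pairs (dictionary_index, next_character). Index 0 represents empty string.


LZ78 encoding steps:
Dictionary: {0: ''}
Step 1: w='' (idx 0), next='c' -> output (0, 'c'), add 'c' as idx 1
Step 2: w='' (idx 0), next='b' -> output (0, 'b'), add 'b' as idx 2
Step 3: w='c' (idx 1), next='c' -> output (1, 'c'), add 'cc' as idx 3
Step 4: w='b' (idx 2), next='b' -> output (2, 'b'), add 'bb' as idx 4
Step 5: w='c' (idx 1), next='b' -> output (1, 'b'), add 'cb' as idx 5
Step 6: w='cc' (idx 3), end of input -> output (3, '')


Encoded: [(0, 'c'), (0, 'b'), (1, 'c'), (2, 'b'), (1, 'b'), (3, '')]


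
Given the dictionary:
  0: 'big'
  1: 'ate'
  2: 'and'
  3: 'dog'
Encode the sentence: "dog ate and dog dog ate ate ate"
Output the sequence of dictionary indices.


Look up each word in the dictionary:
  'dog' -> 3
  'ate' -> 1
  'and' -> 2
  'dog' -> 3
  'dog' -> 3
  'ate' -> 1
  'ate' -> 1
  'ate' -> 1

Encoded: [3, 1, 2, 3, 3, 1, 1, 1]


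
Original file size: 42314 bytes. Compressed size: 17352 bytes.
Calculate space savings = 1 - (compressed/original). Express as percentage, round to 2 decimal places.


ratio = compressed/original = 17352/42314 = 0.410077
savings = 1 - ratio = 1 - 0.410077 = 0.589923
as a percentage: 0.589923 * 100 = 58.99%

Space savings = 1 - 17352/42314 = 58.99%


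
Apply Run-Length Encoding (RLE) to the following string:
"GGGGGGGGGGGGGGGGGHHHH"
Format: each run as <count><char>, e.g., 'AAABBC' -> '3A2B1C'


Scanning runs left to right:
  i=0: run of 'G' x 17 -> '17G'
  i=17: run of 'H' x 4 -> '4H'

RLE = 17G4H


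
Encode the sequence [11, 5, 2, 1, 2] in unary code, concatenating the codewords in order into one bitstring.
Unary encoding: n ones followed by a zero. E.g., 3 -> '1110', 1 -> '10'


Encode each number as n ones followed by a terminating 0:
  11 -> 111111111110 (12 bits)
  5 -> 111110 (6 bits)
  2 -> 110 (3 bits)
  1 -> 10 (2 bits)
  2 -> 110 (3 bits)
Total length = 12 + 6 + 3 + 2 + 3 = 26 bits.

Unary([11, 5, 2, 1, 2]) = 11111111111011111011010110 (26 bits)


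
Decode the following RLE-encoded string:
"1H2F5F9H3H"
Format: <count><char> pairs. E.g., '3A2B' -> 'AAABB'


Expanding each <count><char> pair:
  1H -> 'H'
  2F -> 'FF'
  5F -> 'FFFFF'
  9H -> 'HHHHHHHHH'
  3H -> 'HHH'

Decoded = HFFFFFFFHHHHHHHHHHHH


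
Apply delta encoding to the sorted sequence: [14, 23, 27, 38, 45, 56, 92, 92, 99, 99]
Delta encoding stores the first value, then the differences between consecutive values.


First value: 14
Deltas:
  23 - 14 = 9
  27 - 23 = 4
  38 - 27 = 11
  45 - 38 = 7
  56 - 45 = 11
  92 - 56 = 36
  92 - 92 = 0
  99 - 92 = 7
  99 - 99 = 0


Delta encoded: [14, 9, 4, 11, 7, 11, 36, 0, 7, 0]


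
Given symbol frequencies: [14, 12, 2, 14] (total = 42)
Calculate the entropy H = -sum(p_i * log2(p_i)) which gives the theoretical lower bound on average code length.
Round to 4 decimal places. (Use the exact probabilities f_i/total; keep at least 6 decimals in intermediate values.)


Per-symbol terms -p_i * log2(p_i) with p_i = f_i/42:
  p = 14/42 = 0.333333: log2(p) = -1.584963, -p*log2(p) = 0.528321
  p = 12/42 = 0.285714: log2(p) = -1.807355, -p*log2(p) = 0.516387
  p = 2/42 = 0.047619: log2(p) = -4.392317, -p*log2(p) = 0.209158
  p = 14/42 = 0.333333: log2(p) = -1.584963, -p*log2(p) = 0.528321
H = 0.528321 + 0.516387 + 0.209158 + 0.528321 = 1.782187

H = 1.7822 bits/symbol


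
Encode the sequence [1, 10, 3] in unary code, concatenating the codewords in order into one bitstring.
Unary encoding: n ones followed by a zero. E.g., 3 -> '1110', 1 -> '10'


Encode each number as n ones followed by a terminating 0:
  1 -> 10 (2 bits)
  10 -> 11111111110 (11 bits)
  3 -> 1110 (4 bits)
Total length = 2 + 11 + 4 = 17 bits.

Unary([1, 10, 3]) = 10111111111101110 (17 bits)


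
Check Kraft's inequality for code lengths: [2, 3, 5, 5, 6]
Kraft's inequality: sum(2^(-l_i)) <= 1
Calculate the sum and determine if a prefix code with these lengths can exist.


Sum = 2^(-2) + 2^(-3) + 2^(-5) + 2^(-5) + 2^(-6)
    = 0.25 + 0.125 + 0.03125 + 0.03125 + 0.015625
    = 29/64 = 0.453125
Since 0.453125 <= 1, Kraft's inequality IS satisfied.
A prefix code with these lengths CAN exist.

Kraft sum = 0.453125. Satisfied.


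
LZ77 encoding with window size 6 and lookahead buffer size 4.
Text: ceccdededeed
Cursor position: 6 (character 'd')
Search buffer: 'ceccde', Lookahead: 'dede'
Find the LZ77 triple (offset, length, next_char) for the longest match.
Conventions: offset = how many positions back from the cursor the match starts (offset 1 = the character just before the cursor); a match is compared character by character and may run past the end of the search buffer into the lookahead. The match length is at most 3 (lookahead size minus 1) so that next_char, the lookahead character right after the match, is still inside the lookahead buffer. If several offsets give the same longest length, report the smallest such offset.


Try each offset into the search buffer:
  offset=1 (pos 5, char 'e'): match length 0
  offset=2 (pos 4, char 'd'): match length 3
  offset=3 (pos 3, char 'c'): match length 0
  offset=4 (pos 2, char 'c'): match length 0
  offset=5 (pos 1, char 'e'): match length 0
  offset=6 (pos 0, char 'c'): match length 0
Longest match has length 3 at offset 2.
next_char = character at position 6 + 3 = 9 -> 'e'

Best match: offset=2, length=3 (matching 'ded' starting at position 4)
LZ77 triple: (2, 3, 'e')


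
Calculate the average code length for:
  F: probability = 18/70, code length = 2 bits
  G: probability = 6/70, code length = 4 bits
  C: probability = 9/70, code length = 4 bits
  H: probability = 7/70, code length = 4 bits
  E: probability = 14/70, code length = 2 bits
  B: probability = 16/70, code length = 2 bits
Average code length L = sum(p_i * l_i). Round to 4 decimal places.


Weighted contributions p_i * l_i:
  F: (18/70) * 2 = 36/70
  G: (6/70) * 4 = 24/70
  C: (9/70) * 4 = 36/70
  H: (7/70) * 4 = 28/70
  E: (14/70) * 2 = 28/70
  B: (16/70) * 2 = 32/70
Sum = (36 + 24 + 36 + 28 + 28 + 32)/70 = 184/70

L = 184/70 = 2.6286 bits/symbol


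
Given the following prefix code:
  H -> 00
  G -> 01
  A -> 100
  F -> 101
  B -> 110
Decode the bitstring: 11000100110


Decoding step by step:
Bits 110 -> B
Bits 00 -> H
Bits 100 -> A
Bits 110 -> B


Decoded message: BHAB


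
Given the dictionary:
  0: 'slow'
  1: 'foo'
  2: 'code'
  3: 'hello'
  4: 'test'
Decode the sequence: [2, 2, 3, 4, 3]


Look up each index in the dictionary:
  2 -> 'code'
  2 -> 'code'
  3 -> 'hello'
  4 -> 'test'
  3 -> 'hello'

Decoded: "code code hello test hello"


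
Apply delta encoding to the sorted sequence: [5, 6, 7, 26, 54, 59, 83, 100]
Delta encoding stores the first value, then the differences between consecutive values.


First value: 5
Deltas:
  6 - 5 = 1
  7 - 6 = 1
  26 - 7 = 19
  54 - 26 = 28
  59 - 54 = 5
  83 - 59 = 24
  100 - 83 = 17


Delta encoded: [5, 1, 1, 19, 28, 5, 24, 17]


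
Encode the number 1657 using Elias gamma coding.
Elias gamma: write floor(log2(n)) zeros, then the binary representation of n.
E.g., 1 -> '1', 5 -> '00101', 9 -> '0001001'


num_bits = floor(log2(1657)) + 1 = 11
leading_zeros = num_bits - 1 = 10
binary(1657) = 11001111001

Elias gamma(1657) = '0000000000' + '11001111001' = 000000000011001111001 (21 bits)


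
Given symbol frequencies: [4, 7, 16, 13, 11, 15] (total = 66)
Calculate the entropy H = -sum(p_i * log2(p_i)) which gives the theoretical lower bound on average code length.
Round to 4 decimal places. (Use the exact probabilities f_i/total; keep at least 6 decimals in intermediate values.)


Per-symbol terms -p_i * log2(p_i) with p_i = f_i/66:
  p = 4/66 = 0.060606: log2(p) = -4.044394, -p*log2(p) = 0.245115
  p = 7/66 = 0.106061: log2(p) = -3.237039, -p*log2(p) = 0.343322
  p = 16/66 = 0.242424: log2(p) = -2.044394, -p*log2(p) = 0.495611
  p = 13/66 = 0.196970: log2(p) = -2.343954, -p*log2(p) = 0.461688
  p = 11/66 = 0.166667: log2(p) = -2.584963, -p*log2(p) = 0.430827
  p = 15/66 = 0.227273: log2(p) = -2.137504, -p*log2(p) = 0.485796
H = 0.245115 + 0.343322 + 0.495611 + 0.461688 + 0.430827 + 0.485796 = 2.462359

H = 2.4624 bits/symbol


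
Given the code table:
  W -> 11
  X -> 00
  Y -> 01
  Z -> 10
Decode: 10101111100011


Decoding:
10 -> Z
10 -> Z
11 -> W
11 -> W
10 -> Z
00 -> X
11 -> W


Result: ZZWWZXW


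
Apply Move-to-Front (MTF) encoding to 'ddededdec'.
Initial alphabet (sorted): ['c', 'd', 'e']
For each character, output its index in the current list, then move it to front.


MTF encoding:
'd': index 1 in ['c', 'd', 'e'] -> ['d', 'c', 'e']
'd': index 0 in ['d', 'c', 'e'] -> ['d', 'c', 'e']
'e': index 2 in ['d', 'c', 'e'] -> ['e', 'd', 'c']
'd': index 1 in ['e', 'd', 'c'] -> ['d', 'e', 'c']
'e': index 1 in ['d', 'e', 'c'] -> ['e', 'd', 'c']
'd': index 1 in ['e', 'd', 'c'] -> ['d', 'e', 'c']
'd': index 0 in ['d', 'e', 'c'] -> ['d', 'e', 'c']
'e': index 1 in ['d', 'e', 'c'] -> ['e', 'd', 'c']
'c': index 2 in ['e', 'd', 'c'] -> ['c', 'e', 'd']


Output: [1, 0, 2, 1, 1, 1, 0, 1, 2]


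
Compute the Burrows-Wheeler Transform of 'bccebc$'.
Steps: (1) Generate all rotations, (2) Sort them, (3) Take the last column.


Rotations (sorted):
  0: $bccebc -> last char: c
  1: bc$bcce -> last char: e
  2: bccebc$ -> last char: $
  3: c$bcceb -> last char: b
  4: ccebc$b -> last char: b
  5: cebc$bc -> last char: c
  6: ebc$bcc -> last char: c


BWT = ce$bbcc


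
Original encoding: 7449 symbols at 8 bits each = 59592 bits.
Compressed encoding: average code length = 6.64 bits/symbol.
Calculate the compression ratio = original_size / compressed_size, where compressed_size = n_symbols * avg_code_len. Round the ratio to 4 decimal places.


original_size = n_symbols * orig_bits = 7449 * 8 = 59592 bits
compressed_size = n_symbols * avg_code_len = 7449 * 6.64 = 49461.36 bits
ratio = original_size / compressed_size = 59592 / 49461.36 = 1.2048

Compression ratio = 1.2048


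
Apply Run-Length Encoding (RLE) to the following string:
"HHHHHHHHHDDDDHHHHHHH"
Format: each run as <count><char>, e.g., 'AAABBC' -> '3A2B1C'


Scanning runs left to right:
  i=0: run of 'H' x 9 -> '9H'
  i=9: run of 'D' x 4 -> '4D'
  i=13: run of 'H' x 7 -> '7H'

RLE = 9H4D7H


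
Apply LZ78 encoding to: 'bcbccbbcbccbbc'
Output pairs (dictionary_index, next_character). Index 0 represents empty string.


LZ78 encoding steps:
Dictionary: {0: ''}
Step 1: w='' (idx 0), next='b' -> output (0, 'b'), add 'b' as idx 1
Step 2: w='' (idx 0), next='c' -> output (0, 'c'), add 'c' as idx 2
Step 3: w='b' (idx 1), next='c' -> output (1, 'c'), add 'bc' as idx 3
Step 4: w='c' (idx 2), next='b' -> output (2, 'b'), add 'cb' as idx 4
Step 5: w='bc' (idx 3), next='b' -> output (3, 'b'), add 'bcb' as idx 5
Step 6: w='c' (idx 2), next='c' -> output (2, 'c'), add 'cc' as idx 6
Step 7: w='b' (idx 1), next='b' -> output (1, 'b'), add 'bb' as idx 7
Step 8: w='c' (idx 2), end of input -> output (2, '')


Encoded: [(0, 'b'), (0, 'c'), (1, 'c'), (2, 'b'), (3, 'b'), (2, 'c'), (1, 'b'), (2, '')]


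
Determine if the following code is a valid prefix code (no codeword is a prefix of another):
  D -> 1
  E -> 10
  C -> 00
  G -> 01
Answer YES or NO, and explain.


Checking each pair (does one codeword prefix another?):
  D='1' vs E='10': prefix -- VIOLATION

NO -- this is NOT a valid prefix code. D (1) is a prefix of E (10).


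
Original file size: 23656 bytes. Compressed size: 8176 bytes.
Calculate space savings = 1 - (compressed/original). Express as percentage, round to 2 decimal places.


ratio = compressed/original = 8176/23656 = 0.345621
savings = 1 - ratio = 1 - 0.345621 = 0.654379
as a percentage: 0.654379 * 100 = 65.44%

Space savings = 1 - 8176/23656 = 65.44%


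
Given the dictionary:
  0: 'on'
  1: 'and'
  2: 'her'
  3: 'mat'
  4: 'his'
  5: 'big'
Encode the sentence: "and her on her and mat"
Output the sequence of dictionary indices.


Look up each word in the dictionary:
  'and' -> 1
  'her' -> 2
  'on' -> 0
  'her' -> 2
  'and' -> 1
  'mat' -> 3

Encoded: [1, 2, 0, 2, 1, 3]


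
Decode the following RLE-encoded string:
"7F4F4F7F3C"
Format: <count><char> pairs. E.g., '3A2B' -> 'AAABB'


Expanding each <count><char> pair:
  7F -> 'FFFFFFF'
  4F -> 'FFFF'
  4F -> 'FFFF'
  7F -> 'FFFFFFF'
  3C -> 'CCC'

Decoded = FFFFFFFFFFFFFFFFFFFFFFCCC


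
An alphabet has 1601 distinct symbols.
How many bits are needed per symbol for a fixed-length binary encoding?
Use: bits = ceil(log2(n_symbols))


log2(1601) = 10.6448
Bracket: 2^10 = 1024 < 1601 <= 2^11 = 2048
So ceil(log2(1601)) = 11

bits = ceil(log2(1601)) = ceil(10.6448) = 11 bits


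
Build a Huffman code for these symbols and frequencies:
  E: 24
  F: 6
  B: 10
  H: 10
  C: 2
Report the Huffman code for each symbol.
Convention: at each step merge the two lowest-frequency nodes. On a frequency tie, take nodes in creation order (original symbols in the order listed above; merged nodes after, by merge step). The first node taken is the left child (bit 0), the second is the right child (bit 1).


Huffman tree construction:
Step 1: Merge C(2) + F(6) = 8
Step 2: Merge (C+F)(8) + B(10) = 18
Step 3: Merge H(10) + ((C+F)+B)(18) = 28
Step 4: Merge E(24) + (H+((C+F)+B))(28) = 52
Read each symbol's code off the tree from the root (left child = 0, right child = 1).

Codes:
  E: 0 (length 1)
  F: 1101 (length 4)
  B: 111 (length 3)
  H: 10 (length 2)
  C: 1100 (length 4)
Average code length: 106/52 = 2.0385 bits/symbol


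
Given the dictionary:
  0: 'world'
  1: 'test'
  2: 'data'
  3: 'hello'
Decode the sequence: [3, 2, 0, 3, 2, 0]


Look up each index in the dictionary:
  3 -> 'hello'
  2 -> 'data'
  0 -> 'world'
  3 -> 'hello'
  2 -> 'data'
  0 -> 'world'

Decoded: "hello data world hello data world"


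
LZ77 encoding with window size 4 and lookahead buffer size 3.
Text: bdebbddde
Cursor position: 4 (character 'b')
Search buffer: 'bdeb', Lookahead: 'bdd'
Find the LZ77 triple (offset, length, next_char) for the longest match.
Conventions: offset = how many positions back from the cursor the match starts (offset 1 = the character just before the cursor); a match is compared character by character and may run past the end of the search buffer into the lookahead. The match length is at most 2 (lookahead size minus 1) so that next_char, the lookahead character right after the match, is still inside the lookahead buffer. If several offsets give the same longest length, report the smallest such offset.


Try each offset into the search buffer:
  offset=1 (pos 3, char 'b'): match length 1
  offset=2 (pos 2, char 'e'): match length 0
  offset=3 (pos 1, char 'd'): match length 0
  offset=4 (pos 0, char 'b'): match length 2
Longest match has length 2 at offset 4.
next_char = character at position 4 + 2 = 6 -> 'd'

Best match: offset=4, length=2 (matching 'bd' starting at position 0)
LZ77 triple: (4, 2, 'd')


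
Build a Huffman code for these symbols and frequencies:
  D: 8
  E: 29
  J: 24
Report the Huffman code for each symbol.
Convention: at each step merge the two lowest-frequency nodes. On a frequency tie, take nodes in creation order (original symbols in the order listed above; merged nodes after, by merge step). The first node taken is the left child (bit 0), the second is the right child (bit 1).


Huffman tree construction:
Step 1: Merge D(8) + J(24) = 32
Step 2: Merge E(29) + (D+J)(32) = 61
Read each symbol's code off the tree from the root (left child = 0, right child = 1).

Codes:
  D: 10 (length 2)
  E: 0 (length 1)
  J: 11 (length 2)
Average code length: 93/61 = 1.5246 bits/symbol


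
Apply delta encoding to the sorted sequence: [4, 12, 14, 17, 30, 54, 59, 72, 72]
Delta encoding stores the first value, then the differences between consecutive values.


First value: 4
Deltas:
  12 - 4 = 8
  14 - 12 = 2
  17 - 14 = 3
  30 - 17 = 13
  54 - 30 = 24
  59 - 54 = 5
  72 - 59 = 13
  72 - 72 = 0


Delta encoded: [4, 8, 2, 3, 13, 24, 5, 13, 0]


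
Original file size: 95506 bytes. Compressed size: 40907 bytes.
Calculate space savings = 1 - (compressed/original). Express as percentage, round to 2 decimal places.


ratio = compressed/original = 40907/95506 = 0.428319
savings = 1 - ratio = 1 - 0.428319 = 0.571681
as a percentage: 0.571681 * 100 = 57.17%

Space savings = 1 - 40907/95506 = 57.17%


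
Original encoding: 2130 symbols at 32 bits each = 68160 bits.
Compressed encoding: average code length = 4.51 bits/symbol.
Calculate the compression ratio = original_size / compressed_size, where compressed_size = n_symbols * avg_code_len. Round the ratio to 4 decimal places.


original_size = n_symbols * orig_bits = 2130 * 32 = 68160 bits
compressed_size = n_symbols * avg_code_len = 2130 * 4.51 = 9606.3 bits
ratio = original_size / compressed_size = 68160 / 9606.3 = 7.0953

Compression ratio = 7.0953


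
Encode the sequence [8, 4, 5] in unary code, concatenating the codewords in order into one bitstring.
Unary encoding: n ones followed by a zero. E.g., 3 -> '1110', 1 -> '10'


Encode each number as n ones followed by a terminating 0:
  8 -> 111111110 (9 bits)
  4 -> 11110 (5 bits)
  5 -> 111110 (6 bits)
Total length = 9 + 5 + 6 = 20 bits.

Unary([8, 4, 5]) = 11111111011110111110 (20 bits)


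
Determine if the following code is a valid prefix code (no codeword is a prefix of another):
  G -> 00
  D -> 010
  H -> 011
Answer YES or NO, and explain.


Checking each pair (does one codeword prefix another?):
  G='00' vs D='010': no prefix
  G='00' vs H='011': no prefix
  D='010' vs G='00': no prefix
  D='010' vs H='011': no prefix
  H='011' vs G='00': no prefix
  H='011' vs D='010': no prefix
No violation found over all pairs.

YES -- this is a valid prefix code. No codeword is a prefix of any other codeword.


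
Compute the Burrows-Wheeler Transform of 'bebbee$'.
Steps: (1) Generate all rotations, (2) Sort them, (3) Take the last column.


Rotations (sorted):
  0: $bebbee -> last char: e
  1: bbee$be -> last char: e
  2: bebbee$ -> last char: $
  3: bee$beb -> last char: b
  4: e$bebbe -> last char: e
  5: ebbee$b -> last char: b
  6: ee$bebb -> last char: b


BWT = ee$bebb


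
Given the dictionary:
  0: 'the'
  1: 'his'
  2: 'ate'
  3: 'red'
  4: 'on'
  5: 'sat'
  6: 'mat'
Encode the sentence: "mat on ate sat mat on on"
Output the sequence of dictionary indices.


Look up each word in the dictionary:
  'mat' -> 6
  'on' -> 4
  'ate' -> 2
  'sat' -> 5
  'mat' -> 6
  'on' -> 4
  'on' -> 4

Encoded: [6, 4, 2, 5, 6, 4, 4]


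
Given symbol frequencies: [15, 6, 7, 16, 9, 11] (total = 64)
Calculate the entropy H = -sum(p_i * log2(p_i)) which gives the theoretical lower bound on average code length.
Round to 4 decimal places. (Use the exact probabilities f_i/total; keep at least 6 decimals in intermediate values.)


Per-symbol terms -p_i * log2(p_i) with p_i = f_i/64:
  p = 15/64 = 0.234375: log2(p) = -2.093109, -p*log2(p) = 0.490573
  p = 6/64 = 0.093750: log2(p) = -3.415037, -p*log2(p) = 0.320160
  p = 7/64 = 0.109375: log2(p) = -3.192645, -p*log2(p) = 0.349196
  p = 16/64 = 0.250000: log2(p) = -2.000000, -p*log2(p) = 0.500000
  p = 9/64 = 0.140625: log2(p) = -2.830075, -p*log2(p) = 0.397979
  p = 11/64 = 0.171875: log2(p) = -2.540568, -p*log2(p) = 0.436660
H = 0.490573 + 0.320160 + 0.349196 + 0.500000 + 0.397979 + 0.436660 = 2.494568

H = 2.4946 bits/symbol


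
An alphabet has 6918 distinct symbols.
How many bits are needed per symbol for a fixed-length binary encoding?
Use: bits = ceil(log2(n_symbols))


log2(6918) = 12.7561
Bracket: 2^12 = 4096 < 6918 <= 2^13 = 8192
So ceil(log2(6918)) = 13

bits = ceil(log2(6918)) = ceil(12.7561) = 13 bits


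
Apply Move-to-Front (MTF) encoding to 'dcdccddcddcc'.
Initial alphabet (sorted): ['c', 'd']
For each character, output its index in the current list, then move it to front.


MTF encoding:
'd': index 1 in ['c', 'd'] -> ['d', 'c']
'c': index 1 in ['d', 'c'] -> ['c', 'd']
'd': index 1 in ['c', 'd'] -> ['d', 'c']
'c': index 1 in ['d', 'c'] -> ['c', 'd']
'c': index 0 in ['c', 'd'] -> ['c', 'd']
'd': index 1 in ['c', 'd'] -> ['d', 'c']
'd': index 0 in ['d', 'c'] -> ['d', 'c']
'c': index 1 in ['d', 'c'] -> ['c', 'd']
'd': index 1 in ['c', 'd'] -> ['d', 'c']
'd': index 0 in ['d', 'c'] -> ['d', 'c']
'c': index 1 in ['d', 'c'] -> ['c', 'd']
'c': index 0 in ['c', 'd'] -> ['c', 'd']


Output: [1, 1, 1, 1, 0, 1, 0, 1, 1, 0, 1, 0]


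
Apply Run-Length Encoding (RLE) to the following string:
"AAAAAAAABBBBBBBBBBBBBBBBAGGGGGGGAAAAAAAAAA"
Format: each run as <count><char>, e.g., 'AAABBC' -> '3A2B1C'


Scanning runs left to right:
  i=0: run of 'A' x 8 -> '8A'
  i=8: run of 'B' x 16 -> '16B'
  i=24: run of 'A' x 1 -> '1A'
  i=25: run of 'G' x 7 -> '7G'
  i=32: run of 'A' x 10 -> '10A'

RLE = 8A16B1A7G10A


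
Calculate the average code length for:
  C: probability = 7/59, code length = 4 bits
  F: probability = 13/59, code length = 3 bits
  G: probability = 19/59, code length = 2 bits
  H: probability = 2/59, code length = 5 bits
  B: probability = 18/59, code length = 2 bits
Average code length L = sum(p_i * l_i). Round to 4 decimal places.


Weighted contributions p_i * l_i:
  C: (7/59) * 4 = 28/59
  F: (13/59) * 3 = 39/59
  G: (19/59) * 2 = 38/59
  H: (2/59) * 5 = 10/59
  B: (18/59) * 2 = 36/59
Sum = (28 + 39 + 38 + 10 + 36)/59 = 151/59

L = 151/59 = 2.5593 bits/symbol


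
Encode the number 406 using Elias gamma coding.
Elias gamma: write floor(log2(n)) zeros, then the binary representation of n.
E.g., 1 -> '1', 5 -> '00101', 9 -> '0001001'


num_bits = floor(log2(406)) + 1 = 9
leading_zeros = num_bits - 1 = 8
binary(406) = 110010110

Elias gamma(406) = '00000000' + '110010110' = 00000000110010110 (17 bits)


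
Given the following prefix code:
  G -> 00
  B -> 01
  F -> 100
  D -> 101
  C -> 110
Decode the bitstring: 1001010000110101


Decoding step by step:
Bits 100 -> F
Bits 101 -> D
Bits 00 -> G
Bits 00 -> G
Bits 110 -> C
Bits 101 -> D


Decoded message: FDGGCD


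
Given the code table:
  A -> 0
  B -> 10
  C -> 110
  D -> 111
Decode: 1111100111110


Decoding:
111 -> D
110 -> C
0 -> A
111 -> D
110 -> C


Result: DCADC


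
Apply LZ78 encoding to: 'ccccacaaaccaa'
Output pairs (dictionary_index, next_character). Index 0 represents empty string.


LZ78 encoding steps:
Dictionary: {0: ''}
Step 1: w='' (idx 0), next='c' -> output (0, 'c'), add 'c' as idx 1
Step 2: w='c' (idx 1), next='c' -> output (1, 'c'), add 'cc' as idx 2
Step 3: w='c' (idx 1), next='a' -> output (1, 'a'), add 'ca' as idx 3
Step 4: w='ca' (idx 3), next='a' -> output (3, 'a'), add 'caa' as idx 4
Step 5: w='' (idx 0), next='a' -> output (0, 'a'), add 'a' as idx 5
Step 6: w='cc' (idx 2), next='a' -> output (2, 'a'), add 'cca' as idx 6
Step 7: w='a' (idx 5), end of input -> output (5, '')


Encoded: [(0, 'c'), (1, 'c'), (1, 'a'), (3, 'a'), (0, 'a'), (2, 'a'), (5, '')]


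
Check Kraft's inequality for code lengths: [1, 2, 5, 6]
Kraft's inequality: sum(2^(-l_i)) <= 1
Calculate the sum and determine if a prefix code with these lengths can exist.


Sum = 2^(-1) + 2^(-2) + 2^(-5) + 2^(-6)
    = 0.5 + 0.25 + 0.03125 + 0.015625
    = 51/64 = 0.796875
Since 0.796875 <= 1, Kraft's inequality IS satisfied.
A prefix code with these lengths CAN exist.

Kraft sum = 0.796875. Satisfied.


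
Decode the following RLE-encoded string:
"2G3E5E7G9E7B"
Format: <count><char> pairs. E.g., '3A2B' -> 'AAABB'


Expanding each <count><char> pair:
  2G -> 'GG'
  3E -> 'EEE'
  5E -> 'EEEEE'
  7G -> 'GGGGGGG'
  9E -> 'EEEEEEEEE'
  7B -> 'BBBBBBB'

Decoded = GGEEEEEEEEGGGGGGGEEEEEEEEEBBBBBBB


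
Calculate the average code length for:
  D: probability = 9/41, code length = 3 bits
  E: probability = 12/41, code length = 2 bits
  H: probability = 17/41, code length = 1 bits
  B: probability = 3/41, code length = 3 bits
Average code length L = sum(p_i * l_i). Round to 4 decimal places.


Weighted contributions p_i * l_i:
  D: (9/41) * 3 = 27/41
  E: (12/41) * 2 = 24/41
  H: (17/41) * 1 = 17/41
  B: (3/41) * 3 = 9/41
Sum = (27 + 24 + 17 + 9)/41 = 77/41

L = 77/41 = 1.8780 bits/symbol


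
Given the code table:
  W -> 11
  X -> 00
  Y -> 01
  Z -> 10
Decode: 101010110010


Decoding:
10 -> Z
10 -> Z
10 -> Z
11 -> W
00 -> X
10 -> Z


Result: ZZZWXZ


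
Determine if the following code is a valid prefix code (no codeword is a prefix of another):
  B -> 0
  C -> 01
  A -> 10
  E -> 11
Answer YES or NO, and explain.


Checking each pair (does one codeword prefix another?):
  B='0' vs C='01': prefix -- VIOLATION

NO -- this is NOT a valid prefix code. B (0) is a prefix of C (01).


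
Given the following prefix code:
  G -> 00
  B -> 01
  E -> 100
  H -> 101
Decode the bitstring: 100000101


Decoding step by step:
Bits 100 -> E
Bits 00 -> G
Bits 01 -> B
Bits 01 -> B


Decoded message: EGBB


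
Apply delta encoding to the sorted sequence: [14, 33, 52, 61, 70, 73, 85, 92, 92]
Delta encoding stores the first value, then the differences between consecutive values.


First value: 14
Deltas:
  33 - 14 = 19
  52 - 33 = 19
  61 - 52 = 9
  70 - 61 = 9
  73 - 70 = 3
  85 - 73 = 12
  92 - 85 = 7
  92 - 92 = 0


Delta encoded: [14, 19, 19, 9, 9, 3, 12, 7, 0]


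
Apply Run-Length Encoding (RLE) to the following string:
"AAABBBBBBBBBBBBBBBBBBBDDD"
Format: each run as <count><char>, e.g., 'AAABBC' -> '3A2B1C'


Scanning runs left to right:
  i=0: run of 'A' x 3 -> '3A'
  i=3: run of 'B' x 19 -> '19B'
  i=22: run of 'D' x 3 -> '3D'

RLE = 3A19B3D


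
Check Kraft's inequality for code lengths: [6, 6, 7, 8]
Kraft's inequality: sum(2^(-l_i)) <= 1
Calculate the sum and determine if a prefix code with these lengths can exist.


Sum = 2^(-6) + 2^(-6) + 2^(-7) + 2^(-8)
    = 0.015625 + 0.015625 + 0.0078125 + 0.00390625
    = 11/256 = 0.04296875
Since 0.04296875 <= 1, Kraft's inequality IS satisfied.
A prefix code with these lengths CAN exist.

Kraft sum = 0.04296875. Satisfied.


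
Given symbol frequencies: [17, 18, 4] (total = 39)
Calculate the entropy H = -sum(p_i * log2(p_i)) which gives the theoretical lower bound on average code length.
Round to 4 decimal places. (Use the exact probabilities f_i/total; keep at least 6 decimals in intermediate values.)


Per-symbol terms -p_i * log2(p_i) with p_i = f_i/39:
  p = 17/39 = 0.435897: log2(p) = -1.197939, -p*log2(p) = 0.522179
  p = 18/39 = 0.461538: log2(p) = -1.115477, -p*log2(p) = 0.514836
  p = 4/39 = 0.102564: log2(p) = -3.285402, -p*log2(p) = 0.336964
H = 0.522179 + 0.514836 + 0.336964 = 1.373979

H = 1.374 bits/symbol


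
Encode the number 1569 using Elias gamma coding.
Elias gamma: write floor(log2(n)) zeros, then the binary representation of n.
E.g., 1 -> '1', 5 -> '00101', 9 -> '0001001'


num_bits = floor(log2(1569)) + 1 = 11
leading_zeros = num_bits - 1 = 10
binary(1569) = 11000100001

Elias gamma(1569) = '0000000000' + '11000100001' = 000000000011000100001 (21 bits)


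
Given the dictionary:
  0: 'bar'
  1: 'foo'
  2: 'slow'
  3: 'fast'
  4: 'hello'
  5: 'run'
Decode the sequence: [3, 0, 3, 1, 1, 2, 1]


Look up each index in the dictionary:
  3 -> 'fast'
  0 -> 'bar'
  3 -> 'fast'
  1 -> 'foo'
  1 -> 'foo'
  2 -> 'slow'
  1 -> 'foo'

Decoded: "fast bar fast foo foo slow foo"


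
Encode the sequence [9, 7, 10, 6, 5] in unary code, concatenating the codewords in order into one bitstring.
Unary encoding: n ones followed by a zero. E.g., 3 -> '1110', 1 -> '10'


Encode each number as n ones followed by a terminating 0:
  9 -> 1111111110 (10 bits)
  7 -> 11111110 (8 bits)
  10 -> 11111111110 (11 bits)
  6 -> 1111110 (7 bits)
  5 -> 111110 (6 bits)
Total length = 10 + 8 + 11 + 7 + 6 = 42 bits.

Unary([9, 7, 10, 6, 5]) = 111111111011111110111111111101111110111110 (42 bits)


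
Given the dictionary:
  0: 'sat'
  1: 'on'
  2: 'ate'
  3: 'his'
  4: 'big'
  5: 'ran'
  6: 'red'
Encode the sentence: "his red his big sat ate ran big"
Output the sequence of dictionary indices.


Look up each word in the dictionary:
  'his' -> 3
  'red' -> 6
  'his' -> 3
  'big' -> 4
  'sat' -> 0
  'ate' -> 2
  'ran' -> 5
  'big' -> 4

Encoded: [3, 6, 3, 4, 0, 2, 5, 4]


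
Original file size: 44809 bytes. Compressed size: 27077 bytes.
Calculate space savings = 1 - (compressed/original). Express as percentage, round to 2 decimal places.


ratio = compressed/original = 27077/44809 = 0.604276
savings = 1 - ratio = 1 - 0.604276 = 0.395724
as a percentage: 0.395724 * 100 = 39.57%

Space savings = 1 - 27077/44809 = 39.57%


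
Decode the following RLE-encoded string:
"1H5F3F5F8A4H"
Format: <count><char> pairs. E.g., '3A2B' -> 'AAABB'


Expanding each <count><char> pair:
  1H -> 'H'
  5F -> 'FFFFF'
  3F -> 'FFF'
  5F -> 'FFFFF'
  8A -> 'AAAAAAAA'
  4H -> 'HHHH'

Decoded = HFFFFFFFFFFFFFAAAAAAAAHHHH


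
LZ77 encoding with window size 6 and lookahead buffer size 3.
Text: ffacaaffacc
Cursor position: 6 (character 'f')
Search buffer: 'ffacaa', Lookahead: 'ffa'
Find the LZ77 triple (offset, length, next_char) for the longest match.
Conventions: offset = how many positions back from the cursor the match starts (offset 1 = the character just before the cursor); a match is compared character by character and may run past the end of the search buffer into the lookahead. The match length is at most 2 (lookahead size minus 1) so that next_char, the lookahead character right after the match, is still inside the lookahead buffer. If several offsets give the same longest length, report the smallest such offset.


Try each offset into the search buffer:
  offset=1 (pos 5, char 'a'): match length 0
  offset=2 (pos 4, char 'a'): match length 0
  offset=3 (pos 3, char 'c'): match length 0
  offset=4 (pos 2, char 'a'): match length 0
  offset=5 (pos 1, char 'f'): match length 1
  offset=6 (pos 0, char 'f'): match length 2
Longest match has length 2 at offset 6.
next_char = character at position 6 + 2 = 8 -> 'a'

Best match: offset=6, length=2 (matching 'ff' starting at position 0)
LZ77 triple: (6, 2, 'a')


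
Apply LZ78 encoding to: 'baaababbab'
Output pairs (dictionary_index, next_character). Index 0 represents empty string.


LZ78 encoding steps:
Dictionary: {0: ''}
Step 1: w='' (idx 0), next='b' -> output (0, 'b'), add 'b' as idx 1
Step 2: w='' (idx 0), next='a' -> output (0, 'a'), add 'a' as idx 2
Step 3: w='a' (idx 2), next='a' -> output (2, 'a'), add 'aa' as idx 3
Step 4: w='b' (idx 1), next='a' -> output (1, 'a'), add 'ba' as idx 4
Step 5: w='b' (idx 1), next='b' -> output (1, 'b'), add 'bb' as idx 5
Step 6: w='a' (idx 2), next='b' -> output (2, 'b'), add 'ab' as idx 6


Encoded: [(0, 'b'), (0, 'a'), (2, 'a'), (1, 'a'), (1, 'b'), (2, 'b')]


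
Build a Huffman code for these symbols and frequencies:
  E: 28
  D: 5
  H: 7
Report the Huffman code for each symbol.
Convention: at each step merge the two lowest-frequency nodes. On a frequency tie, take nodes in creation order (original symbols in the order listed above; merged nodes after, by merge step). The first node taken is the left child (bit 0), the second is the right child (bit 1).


Huffman tree construction:
Step 1: Merge D(5) + H(7) = 12
Step 2: Merge (D+H)(12) + E(28) = 40
Read each symbol's code off the tree from the root (left child = 0, right child = 1).

Codes:
  E: 1 (length 1)
  D: 00 (length 2)
  H: 01 (length 2)
Average code length: 52/40 = 1.3000 bits/symbol


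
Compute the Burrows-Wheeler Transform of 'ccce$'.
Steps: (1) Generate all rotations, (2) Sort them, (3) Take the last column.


Rotations (sorted):
  0: $ccce -> last char: e
  1: ccce$ -> last char: $
  2: cce$c -> last char: c
  3: ce$cc -> last char: c
  4: e$ccc -> last char: c


BWT = e$ccc


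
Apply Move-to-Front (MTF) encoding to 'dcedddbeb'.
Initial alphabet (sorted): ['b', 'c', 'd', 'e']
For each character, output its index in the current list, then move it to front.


MTF encoding:
'd': index 2 in ['b', 'c', 'd', 'e'] -> ['d', 'b', 'c', 'e']
'c': index 2 in ['d', 'b', 'c', 'e'] -> ['c', 'd', 'b', 'e']
'e': index 3 in ['c', 'd', 'b', 'e'] -> ['e', 'c', 'd', 'b']
'd': index 2 in ['e', 'c', 'd', 'b'] -> ['d', 'e', 'c', 'b']
'd': index 0 in ['d', 'e', 'c', 'b'] -> ['d', 'e', 'c', 'b']
'd': index 0 in ['d', 'e', 'c', 'b'] -> ['d', 'e', 'c', 'b']
'b': index 3 in ['d', 'e', 'c', 'b'] -> ['b', 'd', 'e', 'c']
'e': index 2 in ['b', 'd', 'e', 'c'] -> ['e', 'b', 'd', 'c']
'b': index 1 in ['e', 'b', 'd', 'c'] -> ['b', 'e', 'd', 'c']


Output: [2, 2, 3, 2, 0, 0, 3, 2, 1]


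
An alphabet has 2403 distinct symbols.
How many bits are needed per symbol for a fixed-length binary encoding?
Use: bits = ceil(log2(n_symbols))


log2(2403) = 11.2306
Bracket: 2^11 = 2048 < 2403 <= 2^12 = 4096
So ceil(log2(2403)) = 12

bits = ceil(log2(2403)) = ceil(11.2306) = 12 bits


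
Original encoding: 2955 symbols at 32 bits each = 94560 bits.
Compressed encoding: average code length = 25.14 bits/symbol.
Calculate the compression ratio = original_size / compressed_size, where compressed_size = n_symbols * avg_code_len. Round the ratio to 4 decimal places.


original_size = n_symbols * orig_bits = 2955 * 32 = 94560 bits
compressed_size = n_symbols * avg_code_len = 2955 * 25.14 = 74288.7 bits
ratio = original_size / compressed_size = 94560 / 74288.7 = 1.2729

Compression ratio = 1.2729


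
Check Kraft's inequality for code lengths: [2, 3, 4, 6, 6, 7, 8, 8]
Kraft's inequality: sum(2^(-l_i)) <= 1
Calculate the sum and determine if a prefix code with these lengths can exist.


Sum = 2^(-2) + 2^(-3) + 2^(-4) + 2^(-6) + 2^(-6) + 2^(-7) + 2^(-8) + 2^(-8)
    = 0.25 + 0.125 + 0.0625 + 0.015625 + 0.015625 + 0.0078125 + 0.00390625 + 0.00390625
    = 124/256 = 0.484375
Since 0.484375 <= 1, Kraft's inequality IS satisfied.
A prefix code with these lengths CAN exist.

Kraft sum = 0.484375. Satisfied.


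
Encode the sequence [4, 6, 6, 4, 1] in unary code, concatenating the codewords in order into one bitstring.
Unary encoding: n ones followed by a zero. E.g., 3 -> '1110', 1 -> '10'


Encode each number as n ones followed by a terminating 0:
  4 -> 11110 (5 bits)
  6 -> 1111110 (7 bits)
  6 -> 1111110 (7 bits)
  4 -> 11110 (5 bits)
  1 -> 10 (2 bits)
Total length = 5 + 7 + 7 + 5 + 2 = 26 bits.

Unary([4, 6, 6, 4, 1]) = 11110111111011111101111010 (26 bits)
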